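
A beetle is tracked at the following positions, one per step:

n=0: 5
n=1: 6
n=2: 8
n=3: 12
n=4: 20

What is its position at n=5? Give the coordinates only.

36

Consecutive displacements +1, +2, +4, +8 scale by a factor of 2 each step.
step 5: 20 + 16 → 36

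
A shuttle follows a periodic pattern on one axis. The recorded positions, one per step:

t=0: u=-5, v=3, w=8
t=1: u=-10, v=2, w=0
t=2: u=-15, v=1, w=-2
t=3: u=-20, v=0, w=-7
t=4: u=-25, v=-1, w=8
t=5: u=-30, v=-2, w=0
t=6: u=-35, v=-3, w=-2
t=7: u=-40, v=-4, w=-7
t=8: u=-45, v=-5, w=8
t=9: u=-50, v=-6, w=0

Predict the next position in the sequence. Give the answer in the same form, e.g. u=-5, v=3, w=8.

The u coordinate changes by -5 each step, so at step 10 it is -5 + 10·(-5) = -55.
The v coordinate changes by -1 each step, so at step 10 it is 3 + 10·(-1) = -7.
The w coordinate repeats the cycle [8, 0, -2, -7] with period 4; step 10 mod 4 = 2, giving -2.

u=-55, v=-7, w=-2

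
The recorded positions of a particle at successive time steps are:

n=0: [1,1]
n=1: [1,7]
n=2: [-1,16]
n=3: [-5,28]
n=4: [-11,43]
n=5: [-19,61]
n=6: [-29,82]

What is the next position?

Successive displacements: [+0,+6], [-2,+9], [-4,+12], [-6,+15], [-8,+18], [-10,+21] — each changes by [-2,+3].
step 7: [-29,82] + [-12,+24] → [-41,106]

[-41,106]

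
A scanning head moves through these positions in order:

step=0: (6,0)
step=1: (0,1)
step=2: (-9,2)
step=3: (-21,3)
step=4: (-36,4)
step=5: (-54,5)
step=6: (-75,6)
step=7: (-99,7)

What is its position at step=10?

(-189,10)

Taking differences between consecutive positions: (-6,+1), (-9,+1), (-12,+1), (-15,+1), (-18,+1), (-21,+1), (-24,+1). These grow by (-3,+0) each step.
step 8: (-99,7) + (-27,+1) → (-126,8)
step 9: (-126,8) + (-30,+1) → (-156,9)
step 10: (-156,9) + (-33,+1) → (-189,10)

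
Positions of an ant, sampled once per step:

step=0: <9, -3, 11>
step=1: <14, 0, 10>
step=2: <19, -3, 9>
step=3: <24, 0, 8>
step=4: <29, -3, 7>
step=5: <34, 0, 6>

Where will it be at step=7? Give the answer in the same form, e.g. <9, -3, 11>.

First: linear, +5 per step → 44 at step 7.
Second: cycles through -3, 0 every 2 steps. Step 7 lands at position 1 of the cycle → 0.
Third: linear, -1 per step → 4 at step 7.

<44, 0, 4>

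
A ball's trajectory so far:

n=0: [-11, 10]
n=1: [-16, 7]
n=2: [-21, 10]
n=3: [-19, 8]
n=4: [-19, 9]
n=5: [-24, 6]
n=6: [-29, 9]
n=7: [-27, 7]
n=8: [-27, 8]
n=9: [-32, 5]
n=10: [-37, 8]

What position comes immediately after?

[-35, 6]

Differencing gives [-5, -3], [-5, +3], [+2, -2], [+0, +1], [-5, -3], [-5, +3], [+2, -2], [+0, +1], [-5, -3], [-5, +3]. This is the pattern [-5, -3], [-5, +3], [+2, -2], [+0, +1] repeated.
step 11: apply [+2, -2] → [-35, 6]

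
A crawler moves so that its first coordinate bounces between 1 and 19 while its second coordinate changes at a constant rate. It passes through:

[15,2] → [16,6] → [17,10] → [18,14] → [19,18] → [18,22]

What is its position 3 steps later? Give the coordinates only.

[15,34]

The first coordinate travels 1 per step and bounces off the walls at 1 and 19.
  step 6: 18 → 17
  step 7: 17 → 16
  step 8: 16 → 15
The second coordinate changes by +4 each step: at step 8 it is 34.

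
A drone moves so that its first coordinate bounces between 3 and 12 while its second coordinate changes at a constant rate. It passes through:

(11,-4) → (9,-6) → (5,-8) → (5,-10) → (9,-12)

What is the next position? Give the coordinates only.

(11,-14)

The first coordinate reflects between 3 and 12, moving 4 per step.
  step 5: 9 → 11
The second coordinate changes by -2 each step: at step 5 it is -14.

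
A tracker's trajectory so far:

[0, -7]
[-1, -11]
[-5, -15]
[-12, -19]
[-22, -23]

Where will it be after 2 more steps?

[-51, -31]

First differences are [-1, -4], [-4, -4], [-7, -4], [-10, -4]; their common second difference is [-3, +0] (constant acceleration).
step 5: [-22, -23] + [-13, -4] → [-35, -27]
step 6: [-35, -27] + [-16, -4] → [-51, -31]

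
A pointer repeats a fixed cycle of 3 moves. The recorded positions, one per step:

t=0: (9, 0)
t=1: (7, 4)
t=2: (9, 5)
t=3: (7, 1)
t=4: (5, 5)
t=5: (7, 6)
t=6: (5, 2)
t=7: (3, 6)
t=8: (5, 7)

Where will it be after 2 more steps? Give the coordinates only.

Step-to-step displacements: (-2, +4), (+2, +1), (-2, -4), (-2, +4), (+2, +1), (-2, -4), (-2, +4), (+2, +1) — a repeating cycle of length 3.
step 9: apply (-2, -4) → (3, 3)
step 10: apply (-2, +4) → (1, 7)

(1, 7)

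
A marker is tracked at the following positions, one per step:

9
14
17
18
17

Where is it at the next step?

Successive displacements: +5, +3, +1, -1 — each changes by -2.
step 5: 17 − 3 → 14

14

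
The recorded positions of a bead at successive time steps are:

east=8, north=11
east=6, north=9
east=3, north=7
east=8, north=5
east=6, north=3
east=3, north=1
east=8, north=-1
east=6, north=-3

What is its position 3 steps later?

East: cycles through 8, 6, 3 every 3 steps. Step 10 lands at position 1 of the cycle → 6.
North: linear, -2 per step → -9 at step 10.

east=6, north=-9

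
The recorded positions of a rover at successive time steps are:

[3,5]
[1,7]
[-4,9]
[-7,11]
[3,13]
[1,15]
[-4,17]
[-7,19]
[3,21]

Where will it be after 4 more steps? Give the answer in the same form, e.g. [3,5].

[3,29]

The first coordinate repeats the cycle [3, 1, -4, -7] with period 4; step 12 mod 4 = 0, giving 3.
The second coordinate changes by +2 each step, so at step 12 it is 5 + 12·(2) = 29.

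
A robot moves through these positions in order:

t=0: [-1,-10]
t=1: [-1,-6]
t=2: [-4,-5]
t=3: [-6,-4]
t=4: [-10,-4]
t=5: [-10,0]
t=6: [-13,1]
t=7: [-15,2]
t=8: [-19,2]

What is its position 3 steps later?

[-24,8]

Step-to-step displacements: [+0,+4], [-3,+1], [-2,+1], [-4,+0], [+0,+4], [-3,+1], [-2,+1], [-4,+0] — a repeating cycle of length 4.
step 9: apply [+0,+4] → [-19,6]
step 10: apply [-3,+1] → [-22,7]
step 11: apply [-2,+1] → [-24,8]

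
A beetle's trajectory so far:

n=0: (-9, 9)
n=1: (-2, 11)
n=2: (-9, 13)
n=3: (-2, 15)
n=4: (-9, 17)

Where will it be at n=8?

(-9, 25)

The first coordinate repeats the cycle [-9, -2] with period 2; step 8 mod 2 = 0, giving -9.
The second coordinate changes by +2 each step, so at step 8 it is 9 + 8·(2) = 25.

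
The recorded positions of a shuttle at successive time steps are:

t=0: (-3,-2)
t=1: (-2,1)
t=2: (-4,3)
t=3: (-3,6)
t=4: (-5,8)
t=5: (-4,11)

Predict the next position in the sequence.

Step-to-step displacements: (+1,+3), (-2,+2), (+1,+3), (-2,+2), (+1,+3) — a repeating cycle of length 2.
step 6: apply (-2,+2) → (-6,13)

(-6,13)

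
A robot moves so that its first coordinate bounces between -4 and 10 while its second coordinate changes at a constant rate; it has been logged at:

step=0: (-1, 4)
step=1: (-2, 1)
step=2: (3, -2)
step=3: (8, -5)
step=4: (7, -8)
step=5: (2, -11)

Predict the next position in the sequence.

The first coordinate travels 5 per step and bounces off the walls at -4 and 10.
  step 6: 2 → -3
The second coordinate changes by -3 each step: at step 6 it is -14.

(-3, -14)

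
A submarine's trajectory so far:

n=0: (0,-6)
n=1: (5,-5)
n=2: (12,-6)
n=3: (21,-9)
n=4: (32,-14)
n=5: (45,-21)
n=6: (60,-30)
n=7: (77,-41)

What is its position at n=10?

(140,-86)

Taking differences between consecutive positions: (+5,+1), (+7,-1), (+9,-3), (+11,-5), (+13,-7), (+15,-9), (+17,-11). These grow by (+2,-2) each step.
step 8: (77,-41) + (+19,-13) → (96,-54)
step 9: (96,-54) + (+21,-15) → (117,-69)
step 10: (117,-69) + (+23,-17) → (140,-86)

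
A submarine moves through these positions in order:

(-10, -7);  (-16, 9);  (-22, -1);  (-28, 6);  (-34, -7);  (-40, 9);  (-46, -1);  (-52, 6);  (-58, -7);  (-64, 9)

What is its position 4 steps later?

(-88, 9)

The first coordinate changes by -6 each step, so at step 13 it is -10 + 13·(-6) = -88.
The second coordinate repeats the cycle [-7, 9, -1, 6] with period 4; step 13 mod 4 = 1, giving 9.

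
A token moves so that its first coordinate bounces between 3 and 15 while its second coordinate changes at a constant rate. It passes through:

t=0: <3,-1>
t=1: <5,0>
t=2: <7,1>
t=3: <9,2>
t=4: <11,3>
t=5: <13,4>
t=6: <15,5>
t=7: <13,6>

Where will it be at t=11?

<5,10>

The first coordinate reflects between 3 and 15, moving 2 per step.
  step 8: 13 → 11
  step 9: 11 → 9
  step 10: 9 → 7
  step 11: 7 → 5
The second coordinate changes by +1 each step: at step 11 it is 10.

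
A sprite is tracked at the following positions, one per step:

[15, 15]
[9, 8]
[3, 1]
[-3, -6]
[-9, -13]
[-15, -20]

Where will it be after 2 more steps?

[-27, -34]

The position changes by [-6, -7] every step.
step 6: [-15, -20] + [-6, -7] → [-21, -27]
step 7: [-21, -27] + [-6, -7] → [-27, -34]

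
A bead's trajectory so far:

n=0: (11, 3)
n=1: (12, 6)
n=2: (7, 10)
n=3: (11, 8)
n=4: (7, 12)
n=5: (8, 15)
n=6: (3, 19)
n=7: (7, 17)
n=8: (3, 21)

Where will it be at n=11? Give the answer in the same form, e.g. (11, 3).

The moves between consecutive positions are (+1, +3), (-5, +4), (+4, -2), (-4, +4), (+1, +3), (-5, +4), (+4, -2), (-4, +4); they repeat the 4-cycle [(+1, +3), (-5, +4), (+4, -2), (-4, +4)].
step 9: apply (+1, +3) → (4, 24)
step 10: apply (-5, +4) → (-1, 28)
step 11: apply (+4, -2) → (3, 26)

(3, 26)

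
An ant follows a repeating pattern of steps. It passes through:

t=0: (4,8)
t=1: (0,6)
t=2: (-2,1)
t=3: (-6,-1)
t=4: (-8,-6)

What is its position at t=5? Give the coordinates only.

(-12,-8)

Differencing gives (-4,-2), (-2,-5), (-4,-2), (-2,-5). This is the pattern (-4,-2), (-2,-5) repeated.
step 5: apply (-4,-2) → (-12,-8)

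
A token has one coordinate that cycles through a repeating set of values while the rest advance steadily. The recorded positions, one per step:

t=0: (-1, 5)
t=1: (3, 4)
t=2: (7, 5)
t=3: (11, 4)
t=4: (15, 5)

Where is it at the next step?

(19, 4)

First: linear, +4 per step → 19 at step 5.
Second: cycles through 5, 4 every 2 steps. Step 5 lands at position 1 of the cycle → 4.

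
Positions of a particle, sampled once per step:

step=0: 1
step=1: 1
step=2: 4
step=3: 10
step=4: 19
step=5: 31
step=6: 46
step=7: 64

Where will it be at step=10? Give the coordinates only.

Taking differences between consecutive positions: +0, +3, +6, +9, +12, +15, +18. These grow by +3 each step.
step 8: 64 + 21 → 85
step 9: 85 + 24 → 109
step 10: 109 + 27 → 136

136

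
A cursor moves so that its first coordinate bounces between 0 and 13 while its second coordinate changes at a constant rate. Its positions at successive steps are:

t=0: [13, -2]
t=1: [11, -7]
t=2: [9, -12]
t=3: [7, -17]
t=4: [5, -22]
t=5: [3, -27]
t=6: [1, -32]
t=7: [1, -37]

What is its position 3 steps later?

The first coordinate travels 2 per step and bounces off the walls at 0 and 13.
  step 8: 1 → 3
  step 9: 3 → 5
  step 10: 5 → 7
The second coordinate changes by -5 each step: at step 10 it is -52.

[7, -52]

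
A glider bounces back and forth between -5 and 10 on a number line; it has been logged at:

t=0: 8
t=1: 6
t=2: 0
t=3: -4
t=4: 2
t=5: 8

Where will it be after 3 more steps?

-4

The value reflects between -5 and 10, moving 6 per step.
  step 6: 8 → 6
  step 7: 6 → 0
  step 8: 0 → -4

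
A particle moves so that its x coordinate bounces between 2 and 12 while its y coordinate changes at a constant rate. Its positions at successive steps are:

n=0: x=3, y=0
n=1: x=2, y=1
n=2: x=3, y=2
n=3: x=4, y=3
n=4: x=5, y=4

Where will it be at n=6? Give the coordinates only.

x=7, y=6

The x coordinate reflects between 2 and 12, moving 1 per step.
  step 5: 5 → 6
  step 6: 6 → 7
The y coordinate changes by +1 each step: at step 6 it is 6.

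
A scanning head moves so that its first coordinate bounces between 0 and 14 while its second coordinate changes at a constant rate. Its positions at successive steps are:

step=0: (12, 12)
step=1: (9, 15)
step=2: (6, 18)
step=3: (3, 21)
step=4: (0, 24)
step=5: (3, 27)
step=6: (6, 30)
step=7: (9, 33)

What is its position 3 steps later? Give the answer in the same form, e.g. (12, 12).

The first coordinate reflects between 0 and 14, moving 3 per step.
  step 8: 9 → 12
  step 9: 12 → 13
  step 10: 13 → 10
The second coordinate changes by +3 each step: at step 10 it is 42.

(10, 42)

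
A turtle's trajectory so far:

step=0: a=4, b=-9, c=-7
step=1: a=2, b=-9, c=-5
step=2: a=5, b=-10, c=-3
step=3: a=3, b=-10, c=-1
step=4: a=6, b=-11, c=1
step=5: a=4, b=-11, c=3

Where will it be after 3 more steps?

a=8, b=-13, c=9

Step-to-step displacements: (-2, +0, +2), (+3, -1, +2), (-2, +0, +2), (+3, -1, +2), (-2, +0, +2) — a repeating cycle of length 2.
step 6: apply (+3, -1, +2) → a=7, b=-12, c=5
step 7: apply (-2, +0, +2) → a=5, b=-12, c=7
step 8: apply (+3, -1, +2) → a=8, b=-13, c=9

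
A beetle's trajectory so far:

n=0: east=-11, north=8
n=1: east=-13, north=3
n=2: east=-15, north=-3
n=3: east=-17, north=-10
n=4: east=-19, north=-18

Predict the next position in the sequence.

Taking differences between consecutive positions: (-2,-5), (-2,-6), (-2,-7), (-2,-8). These grow by (+0,-1) each step.
step 5: east=-19, north=-18 + (-2,-9) → east=-21, north=-27

east=-21, north=-27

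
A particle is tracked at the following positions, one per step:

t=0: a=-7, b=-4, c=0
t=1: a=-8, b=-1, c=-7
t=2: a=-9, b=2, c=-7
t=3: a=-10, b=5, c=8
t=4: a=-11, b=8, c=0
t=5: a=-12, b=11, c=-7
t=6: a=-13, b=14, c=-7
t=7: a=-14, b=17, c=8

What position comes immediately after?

A: linear, -1 per step → -15 at step 8.
B: linear, +3 per step → 20 at step 8.
C: cycles through 0, -7, -7, 8 every 4 steps. Step 8 lands at position 0 of the cycle → 0.

a=-15, b=20, c=0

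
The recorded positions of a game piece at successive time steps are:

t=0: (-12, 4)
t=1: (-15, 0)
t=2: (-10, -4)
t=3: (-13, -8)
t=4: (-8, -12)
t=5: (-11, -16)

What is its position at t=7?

(-9, -24)

Differencing gives (-3, -4), (+5, -4), (-3, -4), (+5, -4), (-3, -4). This is the pattern (-3, -4), (+5, -4) repeated.
step 6: apply (+5, -4) → (-6, -20)
step 7: apply (-3, -4) → (-9, -24)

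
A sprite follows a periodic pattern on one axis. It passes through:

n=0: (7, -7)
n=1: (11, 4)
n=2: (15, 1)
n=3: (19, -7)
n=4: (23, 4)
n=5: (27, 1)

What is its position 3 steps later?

First: linear, +4 per step → 39 at step 8.
Second: cycles through -7, 4, 1 every 3 steps. Step 8 lands at position 2 of the cycle → 1.

(39, 1)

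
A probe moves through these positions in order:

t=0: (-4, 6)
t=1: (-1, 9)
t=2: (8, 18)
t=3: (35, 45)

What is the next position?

(116, 126)

Step-to-step displacements: (+3, +3), (+9, +9), (+27, +27); each is 3× the previous.
step 4: (35, 45) + (+81, +81) → (116, 126)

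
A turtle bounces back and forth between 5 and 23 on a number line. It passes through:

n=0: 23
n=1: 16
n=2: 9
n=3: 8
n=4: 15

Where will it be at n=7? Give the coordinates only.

The value reflects between 5 and 23, moving 7 per step.
  step 5: 15 → 22
  step 6: 22 → 17
  step 7: 17 → 10

10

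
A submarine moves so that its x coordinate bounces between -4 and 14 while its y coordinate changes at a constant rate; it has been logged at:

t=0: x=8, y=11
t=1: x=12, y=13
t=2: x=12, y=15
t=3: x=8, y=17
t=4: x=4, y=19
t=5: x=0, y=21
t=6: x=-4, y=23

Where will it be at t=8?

x=4, y=27

The x coordinate travels 4 per step and bounces off the walls at -4 and 14.
  step 7: -4 → 0
  step 8: 0 → 4
The y coordinate changes by +2 each step: at step 8 it is 27.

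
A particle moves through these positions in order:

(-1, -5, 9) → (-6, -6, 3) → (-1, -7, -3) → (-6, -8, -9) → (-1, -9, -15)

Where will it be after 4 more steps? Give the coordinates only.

(-1, -13, -39)

First: cycles through -1, -6 every 2 steps. Step 8 lands at position 0 of the cycle → -1.
Second: linear, -1 per step → -13 at step 8.
Third: linear, -6 per step → -39 at step 8.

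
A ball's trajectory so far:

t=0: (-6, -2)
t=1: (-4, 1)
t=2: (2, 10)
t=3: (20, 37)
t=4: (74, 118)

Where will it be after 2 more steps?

(722, 1090)

Step-to-step displacements: (+2, +3), (+6, +9), (+18, +27), (+54, +81); each is 3× the previous.
step 5: (74, 118) + (+162, +243) → (236, 361)
step 6: (236, 361) + (+486, +729) → (722, 1090)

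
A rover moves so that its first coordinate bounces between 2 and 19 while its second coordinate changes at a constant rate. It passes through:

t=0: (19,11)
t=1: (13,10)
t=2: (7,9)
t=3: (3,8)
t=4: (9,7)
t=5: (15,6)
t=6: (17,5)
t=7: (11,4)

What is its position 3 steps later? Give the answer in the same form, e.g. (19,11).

The first coordinate travels 6 per step and bounces off the walls at 2 and 19.
  step 8: 11 → 5
  step 9: 5 → 5
  step 10: 5 → 11
The second coordinate changes by -1 each step: at step 10 it is 1.

(11,1)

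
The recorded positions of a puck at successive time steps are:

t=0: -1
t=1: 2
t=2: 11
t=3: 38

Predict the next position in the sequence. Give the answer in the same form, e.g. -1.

119

Step-to-step displacements: +3, +9, +27; each is 3× the previous.
step 4: 38 + 81 → 119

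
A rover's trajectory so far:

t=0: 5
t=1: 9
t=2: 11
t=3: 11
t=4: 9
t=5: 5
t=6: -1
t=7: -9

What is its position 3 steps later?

-45

Taking differences between consecutive positions: +4, +2, +0, -2, -4, -6, -8. These grow by -2 each step.
step 8: -9 − 10 → -19
step 9: -19 − 12 → -31
step 10: -31 − 14 → -45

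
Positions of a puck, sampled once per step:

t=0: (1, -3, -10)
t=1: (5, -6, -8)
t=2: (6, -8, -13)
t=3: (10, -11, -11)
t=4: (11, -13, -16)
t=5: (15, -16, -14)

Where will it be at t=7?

Differencing gives (+4, -3, +2), (+1, -2, -5), (+4, -3, +2), (+1, -2, -5), (+4, -3, +2). This is the pattern (+4, -3, +2), (+1, -2, -5) repeated.
step 6: apply (+1, -2, -5) → (16, -18, -19)
step 7: apply (+4, -3, +2) → (20, -21, -17)

(20, -21, -17)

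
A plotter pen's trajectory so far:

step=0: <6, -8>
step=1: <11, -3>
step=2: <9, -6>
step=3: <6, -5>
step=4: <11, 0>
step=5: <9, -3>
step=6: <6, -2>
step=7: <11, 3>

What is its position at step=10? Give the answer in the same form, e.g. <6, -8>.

The moves between consecutive positions are <+5, +5>, <-2, -3>, <-3, +1>, <+5, +5>, <-2, -3>, <-3, +1>, <+5, +5>; they repeat the 3-cycle [<+5, +5>, <-2, -3>, <-3, +1>].
step 8: apply <-2, -3> → <9, 0>
step 9: apply <-3, +1> → <6, 1>
step 10: apply <+5, +5> → <11, 6>

<11, 6>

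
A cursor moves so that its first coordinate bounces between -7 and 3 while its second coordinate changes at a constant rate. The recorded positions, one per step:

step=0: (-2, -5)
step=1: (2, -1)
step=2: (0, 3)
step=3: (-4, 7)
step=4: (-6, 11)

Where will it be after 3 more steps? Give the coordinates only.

(0, 23)

The first coordinate travels 4 per step and bounces off the walls at -7 and 3.
  step 5: -6 → -2
  step 6: -2 → 2
  step 7: 2 → 0
The second coordinate changes by +4 each step: at step 7 it is 23.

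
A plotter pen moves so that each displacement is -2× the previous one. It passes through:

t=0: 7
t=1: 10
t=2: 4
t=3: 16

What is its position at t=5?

The jumps are +3, -6, +12 — a geometric progression with ratio -2.
step 4: 16 − 24 → -8
step 5: -8 + 48 → 40

40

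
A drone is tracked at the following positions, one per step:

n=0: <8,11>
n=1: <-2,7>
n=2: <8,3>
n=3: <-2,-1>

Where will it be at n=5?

The first coordinate repeats the cycle [8, -2] with period 2; step 5 mod 2 = 1, giving -2.
The second coordinate changes by -4 each step, so at step 5 it is 11 + 5·(-4) = -9.

<-2,-9>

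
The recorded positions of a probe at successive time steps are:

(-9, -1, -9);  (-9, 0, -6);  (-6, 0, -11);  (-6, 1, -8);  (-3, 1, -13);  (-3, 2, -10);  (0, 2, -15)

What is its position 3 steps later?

(3, 4, -14)

Differencing gives (+0, +1, +3), (+3, +0, -5), (+0, +1, +3), (+3, +0, -5), (+0, +1, +3), (+3, +0, -5). This is the pattern (+0, +1, +3), (+3, +0, -5) repeated.
step 7: apply (+0, +1, +3) → (0, 3, -12)
step 8: apply (+3, +0, -5) → (3, 3, -17)
step 9: apply (+0, +1, +3) → (3, 4, -14)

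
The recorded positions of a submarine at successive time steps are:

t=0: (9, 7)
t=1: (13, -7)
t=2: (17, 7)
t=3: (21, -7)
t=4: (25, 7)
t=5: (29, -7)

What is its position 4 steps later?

(45, -7)

The first coordinate changes by +4 each step, so at step 9 it is 9 + 9·(4) = 45.
The second coordinate repeats the cycle [7, -7] with period 2; step 9 mod 2 = 1, giving -7.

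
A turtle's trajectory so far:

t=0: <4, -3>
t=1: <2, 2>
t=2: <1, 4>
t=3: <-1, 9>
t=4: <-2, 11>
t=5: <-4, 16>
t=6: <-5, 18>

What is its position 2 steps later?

Step-to-step displacements: <-2, +5>, <-1, +2>, <-2, +5>, <-1, +2>, <-2, +5>, <-1, +2> — a repeating cycle of length 2.
step 7: apply <-2, +5> → <-7, 23>
step 8: apply <-1, +2> → <-8, 25>

<-8, 25>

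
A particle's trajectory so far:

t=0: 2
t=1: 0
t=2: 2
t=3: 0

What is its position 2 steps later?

0

The jumps are -2, +2, -2 — a geometric progression with ratio -1.
step 4: 0 + 2 → 2
step 5: 2 − 2 → 0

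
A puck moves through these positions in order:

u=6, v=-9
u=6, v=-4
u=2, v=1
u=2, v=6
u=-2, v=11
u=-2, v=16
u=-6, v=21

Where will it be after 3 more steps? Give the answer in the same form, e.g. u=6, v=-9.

Step-to-step displacements: (+0, +5), (-4, +5), (+0, +5), (-4, +5), (+0, +5), (-4, +5) — a repeating cycle of length 2.
step 7: apply (+0, +5) → u=-6, v=26
step 8: apply (-4, +5) → u=-10, v=31
step 9: apply (+0, +5) → u=-10, v=36

u=-10, v=36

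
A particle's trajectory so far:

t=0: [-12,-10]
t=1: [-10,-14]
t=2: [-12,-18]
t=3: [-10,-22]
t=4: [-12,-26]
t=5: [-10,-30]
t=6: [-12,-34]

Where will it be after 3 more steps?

[-10,-46]

The moves between consecutive positions are [+2,-4], [-2,-4], [+2,-4], [-2,-4], [+2,-4], [-2,-4]; they repeat the 2-cycle [[+2,-4], [-2,-4]].
step 7: apply [+2,-4] → [-10,-38]
step 8: apply [-2,-4] → [-12,-42]
step 9: apply [+2,-4] → [-10,-46]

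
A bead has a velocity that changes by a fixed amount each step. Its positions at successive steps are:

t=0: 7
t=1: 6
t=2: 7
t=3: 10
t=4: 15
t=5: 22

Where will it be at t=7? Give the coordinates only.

42

First differences are -1, +1, +3, +5, +7; their common second difference is +2 (constant acceleration).
step 6: 22 + 9 → 31
step 7: 31 + 11 → 42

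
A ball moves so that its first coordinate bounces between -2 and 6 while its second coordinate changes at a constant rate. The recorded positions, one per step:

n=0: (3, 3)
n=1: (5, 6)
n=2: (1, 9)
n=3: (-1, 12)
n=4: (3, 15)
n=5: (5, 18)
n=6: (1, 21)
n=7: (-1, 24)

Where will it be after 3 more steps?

The first coordinate reflects between -2 and 6, moving 4 per step.
  step 8: -1 → 3
  step 9: 3 → 5
  step 10: 5 → 1
The second coordinate changes by +3 each step: at step 10 it is 33.

(1, 33)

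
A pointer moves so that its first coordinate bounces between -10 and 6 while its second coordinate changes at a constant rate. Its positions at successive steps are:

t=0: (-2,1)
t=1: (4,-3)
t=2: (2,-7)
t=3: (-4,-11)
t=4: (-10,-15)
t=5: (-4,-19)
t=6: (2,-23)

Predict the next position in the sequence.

The first coordinate travels 6 per step and bounces off the walls at -10 and 6.
  step 7: 2 → 4
The second coordinate changes by -4 each step: at step 7 it is -27.

(4,-27)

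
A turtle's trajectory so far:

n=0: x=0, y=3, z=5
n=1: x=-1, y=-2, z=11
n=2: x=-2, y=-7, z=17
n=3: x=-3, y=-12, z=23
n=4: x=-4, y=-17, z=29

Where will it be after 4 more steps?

Each step adds (-1,-5,+6) to the position.
step 5: x=-4, y=-17, z=29 + (-1,-5,+6) → x=-5, y=-22, z=35
step 6: x=-5, y=-22, z=35 + (-1,-5,+6) → x=-6, y=-27, z=41
step 7: x=-6, y=-27, z=41 + (-1,-5,+6) → x=-7, y=-32, z=47
step 8: x=-7, y=-32, z=47 + (-1,-5,+6) → x=-8, y=-37, z=53

x=-8, y=-37, z=53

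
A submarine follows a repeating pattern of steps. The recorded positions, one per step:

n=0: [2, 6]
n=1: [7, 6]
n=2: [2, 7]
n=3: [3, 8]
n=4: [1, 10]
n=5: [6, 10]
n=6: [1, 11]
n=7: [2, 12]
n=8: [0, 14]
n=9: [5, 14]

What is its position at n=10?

The moves between consecutive positions are [+5, +0], [-5, +1], [+1, +1], [-2, +2], [+5, +0], [-5, +1], [+1, +1], [-2, +2], [+5, +0]; they repeat the 4-cycle [[+5, +0], [-5, +1], [+1, +1], [-2, +2]].
step 10: apply [-5, +1] → [0, 15]

[0, 15]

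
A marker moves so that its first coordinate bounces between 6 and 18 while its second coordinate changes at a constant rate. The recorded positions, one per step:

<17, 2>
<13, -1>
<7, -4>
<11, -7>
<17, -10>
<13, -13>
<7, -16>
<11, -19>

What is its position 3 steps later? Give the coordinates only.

The first coordinate reflects between 6 and 18, moving 6 per step.
  step 8: 11 → 17
  step 9: 17 → 13
  step 10: 13 → 7
The second coordinate changes by -3 each step: at step 10 it is -28.

<7, -28>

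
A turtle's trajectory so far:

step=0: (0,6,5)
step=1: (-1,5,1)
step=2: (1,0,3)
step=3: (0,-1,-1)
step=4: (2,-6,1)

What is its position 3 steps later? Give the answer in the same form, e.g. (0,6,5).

(2,-13,-5)

The moves between consecutive positions are (-1,-1,-4), (+2,-5,+2), (-1,-1,-4), (+2,-5,+2); they repeat the 2-cycle [(-1,-1,-4), (+2,-5,+2)].
step 5: apply (-1,-1,-4) → (1,-7,-3)
step 6: apply (+2,-5,+2) → (3,-12,-1)
step 7: apply (-1,-1,-4) → (2,-13,-5)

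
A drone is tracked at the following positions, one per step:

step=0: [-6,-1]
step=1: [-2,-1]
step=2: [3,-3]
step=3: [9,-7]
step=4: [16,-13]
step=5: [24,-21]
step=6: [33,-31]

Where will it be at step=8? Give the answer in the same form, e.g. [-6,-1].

[54,-57]

First differences are [+4,+0], [+5,-2], [+6,-4], [+7,-6], [+8,-8], [+9,-10]; their common second difference is [+1,-2] (constant acceleration).
step 7: [33,-31] + [+10,-12] → [43,-43]
step 8: [43,-43] + [+11,-14] → [54,-57]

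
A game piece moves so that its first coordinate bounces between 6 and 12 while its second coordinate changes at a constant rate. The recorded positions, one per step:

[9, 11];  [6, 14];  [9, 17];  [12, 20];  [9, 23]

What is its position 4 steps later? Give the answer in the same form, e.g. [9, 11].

[9, 35]

The first coordinate travels 3 per step and bounces off the walls at 6 and 12.
  step 5: 9 → 6
  step 6: 6 → 9
  step 7: 9 → 12
  step 8: 12 → 9
The second coordinate changes by +3 each step: at step 8 it is 35.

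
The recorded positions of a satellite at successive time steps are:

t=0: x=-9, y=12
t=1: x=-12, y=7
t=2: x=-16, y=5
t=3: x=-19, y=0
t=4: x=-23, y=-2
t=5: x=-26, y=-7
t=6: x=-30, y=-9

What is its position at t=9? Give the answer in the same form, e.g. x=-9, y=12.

Differencing gives (-3, -5), (-4, -2), (-3, -5), (-4, -2), (-3, -5), (-4, -2). This is the pattern (-3, -5), (-4, -2) repeated.
step 7: apply (-3, -5) → x=-33, y=-14
step 8: apply (-4, -2) → x=-37, y=-16
step 9: apply (-3, -5) → x=-40, y=-21

x=-40, y=-21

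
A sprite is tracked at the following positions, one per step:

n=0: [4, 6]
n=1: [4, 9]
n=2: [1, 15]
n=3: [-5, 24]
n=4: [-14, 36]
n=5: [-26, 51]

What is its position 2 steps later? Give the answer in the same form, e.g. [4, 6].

[-59, 90]

First differences are [+0, +3], [-3, +6], [-6, +9], [-9, +12], [-12, +15]; their common second difference is [-3, +3] (constant acceleration).
step 6: [-26, 51] + [-15, +18] → [-41, 69]
step 7: [-41, 69] + [-18, +21] → [-59, 90]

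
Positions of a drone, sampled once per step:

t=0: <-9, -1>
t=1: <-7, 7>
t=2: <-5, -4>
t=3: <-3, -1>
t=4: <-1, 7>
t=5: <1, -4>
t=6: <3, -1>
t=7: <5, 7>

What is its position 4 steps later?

The first coordinate changes by +2 each step, so at step 11 it is -9 + 11·(2) = 13.
The second coordinate repeats the cycle [-1, 7, -4] with period 3; step 11 mod 3 = 2, giving -4.

<13, -4>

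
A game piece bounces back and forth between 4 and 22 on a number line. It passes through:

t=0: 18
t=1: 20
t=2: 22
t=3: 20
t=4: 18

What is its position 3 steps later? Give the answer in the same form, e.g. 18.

The value travels 2 per step and bounces off the walls at 4 and 22.
  step 5: 18 → 16
  step 6: 16 → 14
  step 7: 14 → 12

12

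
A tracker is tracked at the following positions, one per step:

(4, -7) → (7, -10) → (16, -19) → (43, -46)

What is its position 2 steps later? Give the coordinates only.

(367, -370)

The jumps are (+3, -3), (+9, -9), (+27, -27) — a geometric progression with ratio 3.
step 4: (43, -46) + (+81, -81) → (124, -127)
step 5: (124, -127) + (+243, -243) → (367, -370)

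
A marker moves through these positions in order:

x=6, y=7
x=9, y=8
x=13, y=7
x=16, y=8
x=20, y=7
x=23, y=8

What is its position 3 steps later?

The moves between consecutive positions are (+3, +1), (+4, -1), (+3, +1), (+4, -1), (+3, +1); they repeat the 2-cycle [(+3, +1), (+4, -1)].
step 6: apply (+4, -1) → x=27, y=7
step 7: apply (+3, +1) → x=30, y=8
step 8: apply (+4, -1) → x=34, y=7

x=34, y=7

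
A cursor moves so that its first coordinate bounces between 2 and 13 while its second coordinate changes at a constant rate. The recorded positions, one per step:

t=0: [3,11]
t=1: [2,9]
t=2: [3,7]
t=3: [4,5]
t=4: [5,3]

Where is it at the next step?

[6,1]

The first coordinate reflects between 2 and 13, moving 1 per step.
  step 5: 5 → 6
The second coordinate changes by -2 each step: at step 5 it is 1.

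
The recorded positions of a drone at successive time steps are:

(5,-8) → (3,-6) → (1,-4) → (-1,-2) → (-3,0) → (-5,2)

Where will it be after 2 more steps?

(-9,6)

Constant displacement of (-2,+2) per step.
step 6: (-5,2) + (-2,+2) → (-7,4)
step 7: (-7,4) + (-2,+2) → (-9,6)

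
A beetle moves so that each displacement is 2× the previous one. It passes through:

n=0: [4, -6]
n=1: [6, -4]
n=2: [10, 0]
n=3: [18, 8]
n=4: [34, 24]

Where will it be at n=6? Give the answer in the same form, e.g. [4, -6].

Consecutive displacements [+2, +2], [+4, +4], [+8, +8], [+16, +16] scale by a factor of 2 each step.
step 5: [34, 24] + [+32, +32] → [66, 56]
step 6: [66, 56] + [+64, +64] → [130, 120]

[130, 120]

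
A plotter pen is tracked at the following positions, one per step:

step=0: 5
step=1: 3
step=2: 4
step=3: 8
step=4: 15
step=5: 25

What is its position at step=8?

73

Successive displacements: -2, +1, +4, +7, +10 — each changes by +3.
step 6: 25 + 13 → 38
step 7: 38 + 16 → 54
step 8: 54 + 19 → 73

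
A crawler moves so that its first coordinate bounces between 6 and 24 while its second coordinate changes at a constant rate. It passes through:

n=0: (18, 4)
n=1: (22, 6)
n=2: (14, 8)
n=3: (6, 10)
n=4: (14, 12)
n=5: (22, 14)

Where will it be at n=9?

(18, 22)

The first coordinate travels 8 per step and bounces off the walls at 6 and 24.
  step 6: 22 → 18
  step 7: 18 → 10
  step 8: 10 → 10
  step 9: 10 → 18
The second coordinate changes by +2 each step: at step 9 it is 22.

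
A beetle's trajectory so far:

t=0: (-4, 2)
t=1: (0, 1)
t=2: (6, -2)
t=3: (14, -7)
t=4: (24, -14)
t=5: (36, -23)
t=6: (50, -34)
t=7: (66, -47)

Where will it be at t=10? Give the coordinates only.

Successive displacements: (+4, -1), (+6, -3), (+8, -5), (+10, -7), (+12, -9), (+14, -11), (+16, -13) — each changes by (+2, -2).
step 8: (66, -47) + (+18, -15) → (84, -62)
step 9: (84, -62) + (+20, -17) → (104, -79)
step 10: (104, -79) + (+22, -19) → (126, -98)

(126, -98)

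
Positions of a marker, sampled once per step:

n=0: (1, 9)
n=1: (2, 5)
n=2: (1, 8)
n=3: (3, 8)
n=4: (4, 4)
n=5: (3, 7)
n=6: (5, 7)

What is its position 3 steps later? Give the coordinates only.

(7, 6)

Step-to-step displacements: (+1, -4), (-1, +3), (+2, +0), (+1, -4), (-1, +3), (+2, +0) — a repeating cycle of length 3.
step 7: apply (+1, -4) → (6, 3)
step 8: apply (-1, +3) → (5, 6)
step 9: apply (+2, +0) → (7, 6)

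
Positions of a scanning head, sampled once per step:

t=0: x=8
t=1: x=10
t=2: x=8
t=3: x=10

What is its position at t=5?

x=10

Step-to-step displacements: +2, -2, +2; each is -1× the previous.
step 4: 10 − 2 → x=8
step 5: 8 + 2 → x=10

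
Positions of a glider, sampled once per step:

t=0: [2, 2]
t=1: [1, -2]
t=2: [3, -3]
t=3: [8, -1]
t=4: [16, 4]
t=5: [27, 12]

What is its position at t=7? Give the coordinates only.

[58, 37]

Taking differences between consecutive positions: [-1, -4], [+2, -1], [+5, +2], [+8, +5], [+11, +8]. These grow by [+3, +3] each step.
step 6: [27, 12] + [+14, +11] → [41, 23]
step 7: [41, 23] + [+17, +14] → [58, 37]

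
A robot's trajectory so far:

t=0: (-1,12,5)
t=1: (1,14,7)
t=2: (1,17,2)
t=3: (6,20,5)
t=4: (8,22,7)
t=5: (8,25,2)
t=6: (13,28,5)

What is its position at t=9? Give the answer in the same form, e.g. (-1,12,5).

Step-to-step displacements: (+2,+2,+2), (+0,+3,-5), (+5,+3,+3), (+2,+2,+2), (+0,+3,-5), (+5,+3,+3) — a repeating cycle of length 3.
step 7: apply (+2,+2,+2) → (15,30,7)
step 8: apply (+0,+3,-5) → (15,33,2)
step 9: apply (+5,+3,+3) → (20,36,5)

(20,36,5)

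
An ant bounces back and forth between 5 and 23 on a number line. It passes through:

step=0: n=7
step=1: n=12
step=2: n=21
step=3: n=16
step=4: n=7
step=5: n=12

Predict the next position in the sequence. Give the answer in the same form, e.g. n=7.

The value travels 9 per step and bounces off the walls at 5 and 23.
  step 6: 12 → 21

n=21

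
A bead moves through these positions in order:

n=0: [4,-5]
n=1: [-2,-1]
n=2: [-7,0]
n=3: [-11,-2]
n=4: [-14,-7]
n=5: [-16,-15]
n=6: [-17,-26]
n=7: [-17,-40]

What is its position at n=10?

[-11,-100]

Taking differences between consecutive positions: [-6,+4], [-5,+1], [-4,-2], [-3,-5], [-2,-8], [-1,-11], [+0,-14]. These grow by [+1,-3] each step.
step 8: [-17,-40] + [+1,-17] → [-16,-57]
step 9: [-16,-57] + [+2,-20] → [-14,-77]
step 10: [-14,-77] + [+3,-23] → [-11,-100]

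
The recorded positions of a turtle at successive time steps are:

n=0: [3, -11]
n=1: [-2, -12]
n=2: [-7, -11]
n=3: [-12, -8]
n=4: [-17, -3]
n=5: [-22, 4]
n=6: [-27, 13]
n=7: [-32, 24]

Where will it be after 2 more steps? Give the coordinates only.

Successive displacements: [-5, -1], [-5, +1], [-5, +3], [-5, +5], [-5, +7], [-5, +9], [-5, +11] — each changes by [+0, +2].
step 8: [-32, 24] + [-5, +13] → [-37, 37]
step 9: [-37, 37] + [-5, +15] → [-42, 52]

[-42, 52]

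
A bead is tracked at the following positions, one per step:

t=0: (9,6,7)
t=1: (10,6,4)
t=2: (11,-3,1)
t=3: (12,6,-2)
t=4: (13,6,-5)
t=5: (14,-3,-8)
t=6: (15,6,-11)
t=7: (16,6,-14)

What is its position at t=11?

(20,-3,-26)

The first coordinate changes by +1 each step, so at step 11 it is 9 + 11·(1) = 20.
The second coordinate repeats the cycle [6, 6, -3] with period 3; step 11 mod 3 = 2, giving -3.
The third coordinate changes by -3 each step, so at step 11 it is 7 + 11·(-3) = -26.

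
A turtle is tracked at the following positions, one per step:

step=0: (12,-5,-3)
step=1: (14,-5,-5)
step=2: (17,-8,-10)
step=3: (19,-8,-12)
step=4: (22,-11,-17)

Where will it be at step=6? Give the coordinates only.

The moves between consecutive positions are (+2,+0,-2), (+3,-3,-5), (+2,+0,-2), (+3,-3,-5); they repeat the 2-cycle [(+2,+0,-2), (+3,-3,-5)].
step 5: apply (+2,+0,-2) → (24,-11,-19)
step 6: apply (+3,-3,-5) → (27,-14,-24)

(27,-14,-24)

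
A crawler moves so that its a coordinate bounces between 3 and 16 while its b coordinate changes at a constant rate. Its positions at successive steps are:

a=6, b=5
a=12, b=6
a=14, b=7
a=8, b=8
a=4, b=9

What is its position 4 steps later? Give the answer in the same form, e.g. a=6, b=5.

The a coordinate travels 6 per step and bounces off the walls at 3 and 16.
  step 5: 4 → 10
  step 6: 10 → 16
  step 7: 16 → 10
  step 8: 10 → 4
The b coordinate changes by +1 each step: at step 8 it is 13.

a=4, b=13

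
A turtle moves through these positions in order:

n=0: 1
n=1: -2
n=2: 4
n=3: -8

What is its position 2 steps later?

Step-to-step displacements: -3, +6, -12; each is -2× the previous.
step 4: -8 + 24 → 16
step 5: 16 − 48 → -32

-32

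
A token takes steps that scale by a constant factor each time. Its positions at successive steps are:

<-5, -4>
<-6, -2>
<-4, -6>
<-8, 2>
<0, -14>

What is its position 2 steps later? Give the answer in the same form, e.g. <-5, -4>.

<16, -46>

Step-to-step displacements: <-1, +2>, <+2, -4>, <-4, +8>, <+8, -16>; each is -2× the previous.
step 5: <0, -14> + <-16, +32> → <-16, 18>
step 6: <-16, 18> + <+32, -64> → <16, -46>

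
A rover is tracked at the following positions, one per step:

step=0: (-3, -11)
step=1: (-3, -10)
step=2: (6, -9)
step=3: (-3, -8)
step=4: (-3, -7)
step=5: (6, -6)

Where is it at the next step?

First: cycles through -3, -3, 6 every 3 steps. Step 6 lands at position 0 of the cycle → -3.
Second: linear, +1 per step → -5 at step 6.

(-3, -5)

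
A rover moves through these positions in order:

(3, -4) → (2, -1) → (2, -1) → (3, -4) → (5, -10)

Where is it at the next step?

(8, -19)

Successive displacements: (-1, +3), (+0, +0), (+1, -3), (+2, -6) — each changes by (+1, -3).
step 5: (5, -10) + (+3, -9) → (8, -19)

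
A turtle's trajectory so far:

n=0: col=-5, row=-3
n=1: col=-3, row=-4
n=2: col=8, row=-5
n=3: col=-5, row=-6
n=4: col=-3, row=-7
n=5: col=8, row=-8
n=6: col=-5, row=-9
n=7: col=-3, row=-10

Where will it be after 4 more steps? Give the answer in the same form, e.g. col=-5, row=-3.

col=8, row=-14

The col coordinate repeats the cycle [-5, -3, 8] with period 3; step 11 mod 3 = 2, giving 8.
The row coordinate changes by -1 each step, so at step 11 it is -3 + 11·(-1) = -14.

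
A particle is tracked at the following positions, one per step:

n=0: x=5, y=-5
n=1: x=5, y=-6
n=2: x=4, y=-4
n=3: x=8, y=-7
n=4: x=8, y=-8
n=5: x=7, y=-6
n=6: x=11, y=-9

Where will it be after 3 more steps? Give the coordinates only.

x=14, y=-11

Step-to-step displacements: (+0, -1), (-1, +2), (+4, -3), (+0, -1), (-1, +2), (+4, -3) — a repeating cycle of length 3.
step 7: apply (+0, -1) → x=11, y=-10
step 8: apply (-1, +2) → x=10, y=-8
step 9: apply (+4, -3) → x=14, y=-11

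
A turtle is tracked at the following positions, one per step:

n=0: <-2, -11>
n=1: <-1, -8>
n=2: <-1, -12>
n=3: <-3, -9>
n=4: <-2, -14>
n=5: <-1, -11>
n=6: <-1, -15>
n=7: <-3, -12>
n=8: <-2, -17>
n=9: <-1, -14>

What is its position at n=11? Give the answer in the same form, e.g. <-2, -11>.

<-3, -15>

The moves between consecutive positions are <+1, +3>, <+0, -4>, <-2, +3>, <+1, -5>, <+1, +3>, <+0, -4>, <-2, +3>, <+1, -5>, <+1, +3>; they repeat the 4-cycle [<+1, +3>, <+0, -4>, <-2, +3>, <+1, -5>].
step 10: apply <+0, -4> → <-1, -18>
step 11: apply <-2, +3> → <-3, -15>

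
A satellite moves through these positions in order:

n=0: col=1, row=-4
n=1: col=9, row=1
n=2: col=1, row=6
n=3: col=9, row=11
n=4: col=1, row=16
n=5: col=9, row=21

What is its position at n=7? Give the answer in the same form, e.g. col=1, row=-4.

The col coordinate repeats the cycle [1, 9] with period 2; step 7 mod 2 = 1, giving 9.
The row coordinate changes by +5 each step, so at step 7 it is -4 + 7·(5) = 31.

col=9, row=31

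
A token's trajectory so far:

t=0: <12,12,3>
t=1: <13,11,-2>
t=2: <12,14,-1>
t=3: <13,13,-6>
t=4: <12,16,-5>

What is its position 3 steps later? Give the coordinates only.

<13,17,-14>

Differencing gives <+1,-1,-5>, <-1,+3,+1>, <+1,-1,-5>, <-1,+3,+1>. This is the pattern <+1,-1,-5>, <-1,+3,+1> repeated.
step 5: apply <+1,-1,-5> → <13,15,-10>
step 6: apply <-1,+3,+1> → <12,18,-9>
step 7: apply <+1,-1,-5> → <13,17,-14>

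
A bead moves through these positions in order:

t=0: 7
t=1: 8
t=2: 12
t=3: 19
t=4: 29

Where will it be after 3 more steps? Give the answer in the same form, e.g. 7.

First differences are +1, +4, +7, +10; their common second difference is +3 (constant acceleration).
step 5: 29 + 13 → 42
step 6: 42 + 16 → 58
step 7: 58 + 19 → 77

77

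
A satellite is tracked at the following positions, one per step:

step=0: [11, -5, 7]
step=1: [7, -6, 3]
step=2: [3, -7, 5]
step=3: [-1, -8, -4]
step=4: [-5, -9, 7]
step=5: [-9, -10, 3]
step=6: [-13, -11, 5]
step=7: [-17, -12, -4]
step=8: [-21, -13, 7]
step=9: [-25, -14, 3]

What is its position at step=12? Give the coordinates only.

[-37, -17, 7]

The first coordinate changes by -4 each step, so at step 12 it is 11 + 12·(-4) = -37.
The second coordinate changes by -1 each step, so at step 12 it is -5 + 12·(-1) = -17.
The third coordinate repeats the cycle [7, 3, 5, -4] with period 4; step 12 mod 4 = 0, giving 7.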